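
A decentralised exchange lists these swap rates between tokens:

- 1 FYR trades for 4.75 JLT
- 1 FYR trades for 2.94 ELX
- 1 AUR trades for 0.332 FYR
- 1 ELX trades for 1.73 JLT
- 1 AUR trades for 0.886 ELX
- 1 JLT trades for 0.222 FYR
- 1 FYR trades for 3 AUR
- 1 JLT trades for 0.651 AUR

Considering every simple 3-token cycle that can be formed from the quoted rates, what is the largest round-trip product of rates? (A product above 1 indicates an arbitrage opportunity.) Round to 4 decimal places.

1.1291

JLT→FYR→ELX→JLT: 0.222 × 2.94 × 1.73 = 1.12914
JLT→AUR→FYR→JLT: 0.651 × 0.332 × 4.75 = 1.02663
JLT→AUR→ELX→JLT: 0.651 × 0.886 × 1.73 = 0.99784
Maximum is JLT→FYR→ELX→JLT at 1.1291; arbitrage exists.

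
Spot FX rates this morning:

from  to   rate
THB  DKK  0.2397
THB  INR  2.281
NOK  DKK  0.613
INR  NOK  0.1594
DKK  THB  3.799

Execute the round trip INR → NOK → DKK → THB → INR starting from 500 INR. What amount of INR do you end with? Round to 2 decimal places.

500 INR × 0.1594 = 79.7 NOK
79.7 NOK × 0.613 = 48.8561 DKK
48.8561 DKK × 3.799 = 185.6043239 THB
185.6043239 THB × 2.281 = 423.3634628159 INR

423.36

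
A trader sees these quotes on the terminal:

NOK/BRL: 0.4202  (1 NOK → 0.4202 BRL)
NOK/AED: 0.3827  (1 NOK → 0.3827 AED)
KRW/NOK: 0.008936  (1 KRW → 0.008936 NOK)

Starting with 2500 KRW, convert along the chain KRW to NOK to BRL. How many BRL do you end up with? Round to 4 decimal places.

9.3873

2500 KRW × 0.008936 = 22.34 NOK
22.34 NOK × 0.4202 = 9.387268 BRL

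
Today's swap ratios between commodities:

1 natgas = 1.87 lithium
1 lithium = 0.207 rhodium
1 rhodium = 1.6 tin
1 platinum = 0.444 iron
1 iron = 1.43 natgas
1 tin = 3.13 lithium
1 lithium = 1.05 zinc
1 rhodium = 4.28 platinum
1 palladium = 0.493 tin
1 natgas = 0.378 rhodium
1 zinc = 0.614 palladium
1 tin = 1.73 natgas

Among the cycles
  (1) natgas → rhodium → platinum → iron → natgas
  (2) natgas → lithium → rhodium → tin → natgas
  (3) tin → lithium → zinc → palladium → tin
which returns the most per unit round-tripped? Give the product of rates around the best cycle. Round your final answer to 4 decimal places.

(1) 0.378 × 4.28 × 0.444 × 1.43 = 1.02720
(2) 1.87 × 0.207 × 1.6 × 1.73 = 1.07147
(3) 3.13 × 1.05 × 0.614 × 0.493 = 0.99483
Highest is cycle (2) at 1.0715 (>1, arbitrage).

1.0715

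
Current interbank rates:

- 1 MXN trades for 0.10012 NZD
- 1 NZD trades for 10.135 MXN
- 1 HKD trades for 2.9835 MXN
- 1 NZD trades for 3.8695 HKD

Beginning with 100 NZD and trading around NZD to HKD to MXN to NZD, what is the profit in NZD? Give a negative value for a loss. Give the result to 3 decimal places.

15.585

100 NZD × 3.8695 = 386.95 HKD
386.95 HKD × 2.9835 = 1154.465325 MXN
1154.465325 MXN × 0.10012 = 115.585068339 NZD
Net change: 115.585068339 − 100 = 15.585068339 NZD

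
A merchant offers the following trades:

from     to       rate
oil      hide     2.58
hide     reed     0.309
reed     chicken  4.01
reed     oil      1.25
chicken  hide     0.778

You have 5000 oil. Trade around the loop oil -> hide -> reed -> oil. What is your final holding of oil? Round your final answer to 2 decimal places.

5000 oil × 2.58 = 12900 hide
12900 hide × 0.309 = 3986.1 reed
3986.1 reed × 1.25 = 4982.625 oil

4982.63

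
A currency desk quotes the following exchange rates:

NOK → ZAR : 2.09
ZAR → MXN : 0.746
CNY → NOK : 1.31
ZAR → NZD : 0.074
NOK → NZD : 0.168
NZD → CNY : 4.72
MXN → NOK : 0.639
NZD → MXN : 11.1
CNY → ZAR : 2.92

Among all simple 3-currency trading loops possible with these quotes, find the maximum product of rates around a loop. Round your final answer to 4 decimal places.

1.1916

NOK→NZD→MXN→NOK: 0.168 × 11.1 × 0.639 = 1.19161
NOK→NZD→CNY→NOK: 0.168 × 4.72 × 1.31 = 1.03878
NZD→CNY→ZAR→NZD: 4.72 × 2.92 × 0.074 = 1.01990
NOK→ZAR→MXN→NOK: 2.09 × 0.746 × 0.639 = 0.99629
Maximum is NOK→NZD→MXN→NOK at 1.1916; arbitrage exists.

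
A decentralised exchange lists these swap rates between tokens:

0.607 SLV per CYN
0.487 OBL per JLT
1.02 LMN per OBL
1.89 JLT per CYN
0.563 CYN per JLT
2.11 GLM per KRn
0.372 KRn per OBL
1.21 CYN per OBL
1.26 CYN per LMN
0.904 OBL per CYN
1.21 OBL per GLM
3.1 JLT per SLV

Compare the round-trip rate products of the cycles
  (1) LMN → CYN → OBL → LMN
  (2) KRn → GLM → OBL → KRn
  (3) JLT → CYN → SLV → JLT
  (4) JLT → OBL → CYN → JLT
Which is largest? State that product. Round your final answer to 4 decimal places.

(1) 1.26 × 0.904 × 1.02 = 1.16182
(2) 2.11 × 1.21 × 0.372 = 0.94975
(3) 0.563 × 0.607 × 3.1 = 1.05940
(4) 0.487 × 1.21 × 1.89 = 1.11372
Highest is cycle (1) at 1.1618 (>1, arbitrage).

1.1618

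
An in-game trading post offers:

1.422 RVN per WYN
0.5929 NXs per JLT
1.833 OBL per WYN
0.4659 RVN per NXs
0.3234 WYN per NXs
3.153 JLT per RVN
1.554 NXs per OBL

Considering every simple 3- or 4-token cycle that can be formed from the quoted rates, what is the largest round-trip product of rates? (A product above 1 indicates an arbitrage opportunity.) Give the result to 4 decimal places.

0.9212

WYN→OBL→NXs→WYN: 1.833 × 1.554 × 0.3234 = 0.92120
NXs→RVN→JLT→NXs: 0.4659 × 3.153 × 0.5929 = 0.87096
WYN→RVN→JLT→NXs→WYN: 1.422 × 3.153 × 0.5929 × 0.3234 = 0.85970
Maximum is WYN→OBL→NXs→WYN at 0.9212; no arbitrage — every cycle loses value.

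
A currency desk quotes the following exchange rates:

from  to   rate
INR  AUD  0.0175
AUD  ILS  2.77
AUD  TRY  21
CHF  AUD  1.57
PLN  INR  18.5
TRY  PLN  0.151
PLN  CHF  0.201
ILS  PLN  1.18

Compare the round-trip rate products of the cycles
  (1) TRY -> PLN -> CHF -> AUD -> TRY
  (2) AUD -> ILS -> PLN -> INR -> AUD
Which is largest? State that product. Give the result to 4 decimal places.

1.0582

(1) 0.151 × 0.201 × 1.57 × 21 = 1.00067
(2) 2.77 × 1.18 × 18.5 × 0.0175 = 1.05821
Highest is cycle (2) at 1.0582 (>1, arbitrage).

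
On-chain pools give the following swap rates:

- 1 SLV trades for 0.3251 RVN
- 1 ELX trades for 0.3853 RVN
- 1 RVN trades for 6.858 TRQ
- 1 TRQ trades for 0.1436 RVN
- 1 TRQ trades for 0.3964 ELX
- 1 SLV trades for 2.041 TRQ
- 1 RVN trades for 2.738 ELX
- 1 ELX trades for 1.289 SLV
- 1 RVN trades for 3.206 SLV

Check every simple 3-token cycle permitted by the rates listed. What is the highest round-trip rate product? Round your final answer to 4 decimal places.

RVN→ELX→SLV→RVN: 2.738 × 1.289 × 0.3251 = 1.14737
RVN→TRQ→ELX→RVN: 6.858 × 0.3964 × 0.3853 = 1.04744
TRQ→ELX→SLV→TRQ: 0.3964 × 1.289 × 2.041 = 1.04287
RVN→SLV→TRQ→RVN: 3.206 × 2.041 × 0.1436 = 0.93964
Maximum is RVN→ELX→SLV→RVN at 1.1474; arbitrage exists.

1.1474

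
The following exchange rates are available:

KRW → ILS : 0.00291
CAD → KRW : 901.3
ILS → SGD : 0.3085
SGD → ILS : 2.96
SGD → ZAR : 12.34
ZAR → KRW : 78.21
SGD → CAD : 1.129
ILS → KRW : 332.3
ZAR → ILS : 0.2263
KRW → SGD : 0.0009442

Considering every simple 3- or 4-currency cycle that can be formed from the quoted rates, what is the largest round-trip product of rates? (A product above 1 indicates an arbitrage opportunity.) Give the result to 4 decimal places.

CAD→KRW→SGD→CAD: 901.3 × 0.0009442 × 1.129 = 0.96079
ILS→KRW→SGD→ILS: 332.3 × 0.0009442 × 2.96 = 0.92872
CAD→KRW→ILS→SGD→CAD: 901.3 × 0.00291 × 0.3085 × 1.129 = 0.91351
ZAR→KRW→SGD→ZAR: 78.21 × 0.0009442 × 12.34 = 0.91126
ZAR→ILS→KRW→SGD→ZAR: 0.2263 × 332.3 × 0.0009442 × 12.34 = 0.87618
ZAR→KRW→ILS→SGD→ZAR: 78.21 × 0.00291 × 0.3085 × 12.34 = 0.86641
ZAR→ILS→SGD→ZAR: 0.2263 × 0.3085 × 12.34 = 0.86150
Maximum is CAD→KRW→SGD→CAD at 0.9608; no arbitrage — every cycle loses value.

0.9608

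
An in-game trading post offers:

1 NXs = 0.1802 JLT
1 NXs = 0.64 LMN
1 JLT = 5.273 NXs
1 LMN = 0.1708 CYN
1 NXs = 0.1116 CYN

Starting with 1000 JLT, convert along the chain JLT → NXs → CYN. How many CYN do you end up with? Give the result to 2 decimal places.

588.47

1000 JLT × 5.273 = 5273 NXs
5273 NXs × 0.1116 = 588.4668 CYN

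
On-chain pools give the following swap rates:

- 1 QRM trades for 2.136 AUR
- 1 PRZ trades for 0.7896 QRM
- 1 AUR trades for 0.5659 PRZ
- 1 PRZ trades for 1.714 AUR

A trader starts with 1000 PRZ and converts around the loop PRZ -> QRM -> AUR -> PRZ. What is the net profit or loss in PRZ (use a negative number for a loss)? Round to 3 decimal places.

-45.561

1000 PRZ × 0.7896 = 789.6 QRM
789.6 QRM × 2.136 = 1686.5856 AUR
1686.5856 AUR × 0.5659 = 954.43879104 PRZ
Net change: 954.43879104 − 1000 = -45.56120896 PRZ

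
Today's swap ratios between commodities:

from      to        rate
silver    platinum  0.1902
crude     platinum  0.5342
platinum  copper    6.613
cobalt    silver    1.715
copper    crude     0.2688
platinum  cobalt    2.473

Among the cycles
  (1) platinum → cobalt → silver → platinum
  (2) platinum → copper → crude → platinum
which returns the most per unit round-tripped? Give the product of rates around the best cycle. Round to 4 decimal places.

(1) 2.473 × 1.715 × 0.1902 = 0.80668
(2) 6.613 × 0.2688 × 0.5342 = 0.94958
Highest is cycle (2) at 0.9496 (≤1, no arbitrage).

0.9496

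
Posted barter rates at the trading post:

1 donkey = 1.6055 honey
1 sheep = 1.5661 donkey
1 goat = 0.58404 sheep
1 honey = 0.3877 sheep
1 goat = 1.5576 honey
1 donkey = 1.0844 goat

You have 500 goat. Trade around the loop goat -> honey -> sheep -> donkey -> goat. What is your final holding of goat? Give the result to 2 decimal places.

500 goat × 1.5576 = 778.8 honey
778.8 honey × 0.3877 = 301.94076 sheep
301.94076 sheep × 1.5661 = 472.869424236 donkey
472.869424236 donkey × 1.0844 = 512.7796036415184 goat

512.78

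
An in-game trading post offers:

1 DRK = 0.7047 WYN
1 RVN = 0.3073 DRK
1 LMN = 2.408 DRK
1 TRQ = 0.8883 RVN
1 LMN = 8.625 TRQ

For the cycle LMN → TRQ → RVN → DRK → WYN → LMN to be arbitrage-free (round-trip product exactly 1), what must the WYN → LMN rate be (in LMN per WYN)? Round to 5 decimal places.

0.60272

Known legs of the cycle: 8.625 × 0.8883 × 0.3073 × 0.7047 = 1.659149794567125
For no arbitrage the full-cycle product must be 1, so the missing rate is 1 / 1.659149794567125 ≈ 0.6027183.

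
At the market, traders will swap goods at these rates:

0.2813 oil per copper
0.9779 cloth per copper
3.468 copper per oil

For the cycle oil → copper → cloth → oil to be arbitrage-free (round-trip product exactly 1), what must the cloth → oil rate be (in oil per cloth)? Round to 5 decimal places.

Known legs of the cycle: 3.468 × 0.9779 = 3.3913572
For no arbitrage the full-cycle product must be 1, so the missing rate is 1 / 3.3913572 ≈ 0.2948672.

0.29487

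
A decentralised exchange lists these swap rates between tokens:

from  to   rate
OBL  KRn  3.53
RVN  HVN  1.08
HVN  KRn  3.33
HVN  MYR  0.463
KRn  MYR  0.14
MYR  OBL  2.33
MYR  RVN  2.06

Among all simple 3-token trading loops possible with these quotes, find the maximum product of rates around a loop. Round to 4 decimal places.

MYR→OBL→KRn→MYR: 2.33 × 3.53 × 0.14 = 1.15149
HVN→MYR→RVN→HVN: 0.463 × 2.06 × 1.08 = 1.03008
Maximum is MYR→OBL→KRn→MYR at 1.1515; arbitrage exists.

1.1515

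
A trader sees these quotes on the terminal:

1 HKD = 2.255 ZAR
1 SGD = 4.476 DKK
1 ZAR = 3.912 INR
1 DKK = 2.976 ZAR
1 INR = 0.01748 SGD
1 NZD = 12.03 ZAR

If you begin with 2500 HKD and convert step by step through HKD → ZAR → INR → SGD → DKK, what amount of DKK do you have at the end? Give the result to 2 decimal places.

1725.51

2500 HKD × 2.255 = 5637.5 ZAR
5637.5 ZAR × 3.912 = 22053.9 INR
22053.9 INR × 0.01748 = 385.502172 SGD
385.502172 SGD × 4.476 = 1725.507721872 DKK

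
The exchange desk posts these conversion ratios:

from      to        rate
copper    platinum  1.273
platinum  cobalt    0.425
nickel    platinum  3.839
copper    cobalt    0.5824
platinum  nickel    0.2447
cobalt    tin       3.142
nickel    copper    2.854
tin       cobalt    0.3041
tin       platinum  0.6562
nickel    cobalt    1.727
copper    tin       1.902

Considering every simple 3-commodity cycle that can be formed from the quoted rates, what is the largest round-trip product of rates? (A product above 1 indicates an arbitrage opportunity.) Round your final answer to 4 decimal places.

platinum→nickel→copper→platinum: 0.2447 × 2.854 × 1.273 = 0.88903
platinum→cobalt→tin→platinum: 0.425 × 3.142 × 0.6562 = 0.87626
Maximum is platinum→nickel→copper→platinum at 0.8890; no arbitrage — every cycle loses value.

0.8890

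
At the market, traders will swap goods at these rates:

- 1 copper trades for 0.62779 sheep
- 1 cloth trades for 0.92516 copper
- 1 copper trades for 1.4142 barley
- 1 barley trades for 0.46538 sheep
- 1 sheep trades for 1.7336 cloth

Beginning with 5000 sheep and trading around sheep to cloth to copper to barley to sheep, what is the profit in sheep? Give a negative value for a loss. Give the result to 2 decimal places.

277.82

5000 sheep × 1.7336 = 8668 cloth
8668 cloth × 0.92516 = 8019.28688 copper
8019.28688 copper × 1.4142 = 11340.875505696 barley
11340.875505696 barley × 0.46538 = 5277.81664284080448 sheep
Net change: 5277.81664284080448 − 5000 = 277.81664284080448 sheep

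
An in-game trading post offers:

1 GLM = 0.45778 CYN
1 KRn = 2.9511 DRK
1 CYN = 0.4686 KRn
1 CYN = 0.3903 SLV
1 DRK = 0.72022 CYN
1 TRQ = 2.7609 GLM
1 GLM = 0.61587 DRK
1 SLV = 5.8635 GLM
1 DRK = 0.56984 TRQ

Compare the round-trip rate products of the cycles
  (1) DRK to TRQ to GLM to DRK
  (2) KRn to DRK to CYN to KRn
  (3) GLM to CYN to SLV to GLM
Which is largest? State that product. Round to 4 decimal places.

(1) 0.56984 × 2.7609 × 0.61587 = 0.96893
(2) 2.9511 × 0.72022 × 0.4686 = 0.99598
(3) 0.45778 × 0.3903 × 5.8635 = 1.04764
Highest is cycle (3) at 1.0476 (>1, arbitrage).

1.0476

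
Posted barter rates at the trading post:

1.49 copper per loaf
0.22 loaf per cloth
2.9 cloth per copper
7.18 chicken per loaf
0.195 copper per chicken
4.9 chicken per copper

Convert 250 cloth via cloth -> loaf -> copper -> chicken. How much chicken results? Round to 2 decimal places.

250 cloth × 0.22 = 55 loaf
55 loaf × 1.49 = 81.95 copper
81.95 copper × 4.9 = 401.555 chicken

401.56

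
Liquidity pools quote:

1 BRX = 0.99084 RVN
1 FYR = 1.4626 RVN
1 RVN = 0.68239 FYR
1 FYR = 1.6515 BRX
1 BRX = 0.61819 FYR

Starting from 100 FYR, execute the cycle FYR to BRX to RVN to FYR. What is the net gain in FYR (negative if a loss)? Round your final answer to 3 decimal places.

100 FYR × 1.6515 = 165.15 BRX
165.15 BRX × 0.99084 = 163.637226 RVN
163.637226 RVN × 0.68239 = 111.66440665014 FYR
Net change: 111.66440665014 − 100 = 11.66440665014 FYR

11.664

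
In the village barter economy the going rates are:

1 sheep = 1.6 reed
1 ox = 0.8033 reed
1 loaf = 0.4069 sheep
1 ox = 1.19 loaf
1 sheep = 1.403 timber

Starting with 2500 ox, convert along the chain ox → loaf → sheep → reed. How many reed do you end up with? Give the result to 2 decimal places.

1936.84

2500 ox × 1.19 = 2975 loaf
2975 loaf × 0.4069 = 1210.5275 sheep
1210.5275 sheep × 1.6 = 1936.844 reed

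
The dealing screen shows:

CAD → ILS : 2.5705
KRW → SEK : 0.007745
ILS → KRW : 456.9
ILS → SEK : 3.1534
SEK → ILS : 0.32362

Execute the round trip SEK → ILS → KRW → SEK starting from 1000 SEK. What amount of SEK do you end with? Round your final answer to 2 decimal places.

1000 SEK × 0.32362 = 323.62 ILS
323.62 ILS × 456.9 = 147861.978 KRW
147861.978 KRW × 0.007745 = 1145.19101961 SEK

1145.19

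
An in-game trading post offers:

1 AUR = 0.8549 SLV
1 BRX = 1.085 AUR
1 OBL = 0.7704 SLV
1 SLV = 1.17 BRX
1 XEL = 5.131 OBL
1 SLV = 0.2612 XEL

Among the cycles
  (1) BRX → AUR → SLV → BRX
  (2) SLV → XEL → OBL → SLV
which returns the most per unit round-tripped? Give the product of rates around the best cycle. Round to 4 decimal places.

1.0853

(1) 1.085 × 0.8549 × 1.17 = 1.08525
(2) 0.2612 × 5.131 × 0.7704 = 1.03250
Highest is cycle (1) at 1.0853 (>1, arbitrage).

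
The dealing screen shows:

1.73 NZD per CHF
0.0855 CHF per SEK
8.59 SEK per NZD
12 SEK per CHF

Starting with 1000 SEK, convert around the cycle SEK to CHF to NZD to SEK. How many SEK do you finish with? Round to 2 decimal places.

1270.59

1000 SEK × 0.0855 = 85.5 CHF
85.5 CHF × 1.73 = 147.915 NZD
147.915 NZD × 8.59 = 1270.58985 SEK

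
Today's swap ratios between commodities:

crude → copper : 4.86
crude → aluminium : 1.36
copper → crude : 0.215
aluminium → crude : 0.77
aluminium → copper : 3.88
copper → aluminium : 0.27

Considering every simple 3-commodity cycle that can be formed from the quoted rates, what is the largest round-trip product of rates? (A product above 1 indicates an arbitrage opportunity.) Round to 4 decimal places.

1.1345

aluminium→copper→crude→aluminium: 3.88 × 0.215 × 1.36 = 1.13451
aluminium→crude→copper→aluminium: 0.77 × 4.86 × 0.27 = 1.01039
Maximum is aluminium→copper→crude→aluminium at 1.1345; arbitrage exists.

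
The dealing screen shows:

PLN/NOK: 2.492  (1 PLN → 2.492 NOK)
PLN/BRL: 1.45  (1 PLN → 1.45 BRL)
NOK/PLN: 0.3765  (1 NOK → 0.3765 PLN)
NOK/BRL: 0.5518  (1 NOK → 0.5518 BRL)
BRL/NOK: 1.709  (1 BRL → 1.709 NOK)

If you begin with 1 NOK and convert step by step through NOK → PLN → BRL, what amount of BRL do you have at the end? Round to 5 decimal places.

0.54593

1 NOK × 0.3765 = 0.3765 PLN
0.3765 PLN × 1.45 = 0.545925 BRL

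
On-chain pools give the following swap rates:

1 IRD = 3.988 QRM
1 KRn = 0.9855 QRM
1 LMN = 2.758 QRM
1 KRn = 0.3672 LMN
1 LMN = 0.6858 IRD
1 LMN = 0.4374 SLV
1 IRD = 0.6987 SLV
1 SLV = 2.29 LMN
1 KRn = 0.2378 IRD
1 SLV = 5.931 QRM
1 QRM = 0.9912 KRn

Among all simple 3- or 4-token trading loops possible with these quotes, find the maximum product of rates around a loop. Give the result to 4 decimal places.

1.0973

LMN→IRD→SLV→LMN: 0.6858 × 0.6987 × 2.29 = 1.09730
QRM→KRn→LMN→QRM: 0.9912 × 0.3672 × 2.758 = 1.00383
QRM→KRn→LMN→IRD→QRM: 0.9912 × 0.3672 × 0.6858 × 3.988 = 0.99544
QRM→KRn→IRD→SLV→QRM: 0.9912 × 0.2378 × 0.6987 × 5.931 = 0.97677
QRM→KRn→LMN→SLV→QRM: 0.9912 × 0.3672 × 0.4374 × 5.931 = 0.94421
QRM→KRn→IRD→QRM: 0.9912 × 0.2378 × 3.988 = 0.94000
Maximum is LMN→IRD→SLV→LMN at 1.0973; arbitrage exists.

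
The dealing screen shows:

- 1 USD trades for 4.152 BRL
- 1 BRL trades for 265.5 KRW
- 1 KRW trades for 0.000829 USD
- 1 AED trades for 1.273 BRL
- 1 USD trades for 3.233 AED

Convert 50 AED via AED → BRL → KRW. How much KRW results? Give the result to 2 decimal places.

16899.08

50 AED × 1.273 = 63.65 BRL
63.65 BRL × 265.5 = 16899.075 KRW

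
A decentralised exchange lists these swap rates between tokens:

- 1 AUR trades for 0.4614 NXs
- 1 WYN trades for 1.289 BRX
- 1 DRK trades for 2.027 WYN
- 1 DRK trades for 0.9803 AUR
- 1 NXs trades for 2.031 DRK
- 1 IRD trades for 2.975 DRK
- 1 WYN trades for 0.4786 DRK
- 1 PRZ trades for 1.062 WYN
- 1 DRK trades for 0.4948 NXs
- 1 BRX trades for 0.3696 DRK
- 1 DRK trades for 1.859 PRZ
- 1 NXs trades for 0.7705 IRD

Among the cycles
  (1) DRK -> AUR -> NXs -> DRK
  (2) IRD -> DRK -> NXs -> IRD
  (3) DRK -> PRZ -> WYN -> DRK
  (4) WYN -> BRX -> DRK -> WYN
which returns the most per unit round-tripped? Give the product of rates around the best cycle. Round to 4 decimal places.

(1) 0.9803 × 0.4614 × 2.031 = 0.91864
(2) 2.975 × 0.4948 × 0.7705 = 1.13420
(3) 1.859 × 1.062 × 0.4786 = 0.94488
(4) 1.289 × 0.3696 × 2.027 = 0.96569
Highest is cycle (2) at 1.1342 (>1, arbitrage).

1.1342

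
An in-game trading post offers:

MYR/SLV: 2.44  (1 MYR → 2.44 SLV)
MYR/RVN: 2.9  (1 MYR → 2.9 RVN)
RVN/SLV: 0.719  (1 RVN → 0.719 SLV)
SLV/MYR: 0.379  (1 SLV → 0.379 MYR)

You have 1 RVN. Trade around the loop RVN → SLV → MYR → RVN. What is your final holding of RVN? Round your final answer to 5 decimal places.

1 RVN × 0.719 = 0.719 SLV
0.719 SLV × 0.379 = 0.272501 MYR
0.272501 MYR × 2.9 = 0.7902529 RVN

0.79025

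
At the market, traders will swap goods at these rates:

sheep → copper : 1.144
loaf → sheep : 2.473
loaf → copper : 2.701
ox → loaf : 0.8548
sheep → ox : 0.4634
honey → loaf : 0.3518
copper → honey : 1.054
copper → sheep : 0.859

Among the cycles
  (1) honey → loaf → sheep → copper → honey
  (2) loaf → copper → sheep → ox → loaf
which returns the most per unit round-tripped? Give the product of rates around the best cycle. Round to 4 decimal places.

1.0490

(1) 0.3518 × 2.473 × 1.144 × 1.054 = 1.04903
(2) 2.701 × 0.859 × 0.4634 × 0.8548 = 0.91905
Highest is cycle (1) at 1.0490 (>1, arbitrage).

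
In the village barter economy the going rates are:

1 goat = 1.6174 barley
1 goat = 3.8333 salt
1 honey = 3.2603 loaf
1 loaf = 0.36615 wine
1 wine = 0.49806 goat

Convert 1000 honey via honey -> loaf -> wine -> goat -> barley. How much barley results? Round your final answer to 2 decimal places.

961.65

1000 honey × 3.2603 = 3260.3 loaf
3260.3 loaf × 0.36615 = 1193.758845 wine
1193.758845 wine × 0.49806 = 594.5635303407 goat
594.5635303407 goat × 1.6174 = 961.64705397304818 barley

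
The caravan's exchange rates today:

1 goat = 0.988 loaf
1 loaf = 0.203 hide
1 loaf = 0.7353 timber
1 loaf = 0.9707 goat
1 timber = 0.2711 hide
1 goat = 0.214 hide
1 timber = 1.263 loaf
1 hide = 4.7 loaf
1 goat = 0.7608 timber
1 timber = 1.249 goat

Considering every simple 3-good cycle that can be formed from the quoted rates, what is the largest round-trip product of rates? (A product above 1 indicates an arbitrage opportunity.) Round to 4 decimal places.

loaf→goat→hide→loaf: 0.9707 × 0.214 × 4.7 = 0.97633
timber→hide→loaf→timber: 0.2711 × 4.7 × 0.7353 = 0.93690
timber→loaf→goat→timber: 1.263 × 0.9707 × 0.7608 = 0.93274
timber→goat→loaf→timber: 1.249 × 0.988 × 0.7353 = 0.90737
Maximum is loaf→goat→hide→loaf at 0.9763; no arbitrage — every cycle loses value.

0.9763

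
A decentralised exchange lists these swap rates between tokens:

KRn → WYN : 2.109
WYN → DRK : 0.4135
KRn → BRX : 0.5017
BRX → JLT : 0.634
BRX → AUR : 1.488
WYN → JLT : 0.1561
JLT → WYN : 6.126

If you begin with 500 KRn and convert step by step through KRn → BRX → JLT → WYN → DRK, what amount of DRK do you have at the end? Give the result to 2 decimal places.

500 KRn × 0.5017 = 250.85 BRX
250.85 BRX × 0.634 = 159.0389 JLT
159.0389 JLT × 6.126 = 974.2723014 WYN
974.2723014 WYN × 0.4135 = 402.8615966289 DRK

402.86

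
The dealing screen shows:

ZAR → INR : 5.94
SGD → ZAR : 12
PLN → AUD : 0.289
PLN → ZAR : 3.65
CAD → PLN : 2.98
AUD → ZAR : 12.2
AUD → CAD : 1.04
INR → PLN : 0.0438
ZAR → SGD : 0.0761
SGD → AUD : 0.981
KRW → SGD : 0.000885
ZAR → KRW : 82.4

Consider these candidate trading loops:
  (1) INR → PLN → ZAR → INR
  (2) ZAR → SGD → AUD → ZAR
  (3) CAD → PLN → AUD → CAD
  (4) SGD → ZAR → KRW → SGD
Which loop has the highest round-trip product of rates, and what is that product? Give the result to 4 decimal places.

0.9496

(1) 0.0438 × 3.65 × 5.94 = 0.94963
(2) 0.0761 × 0.981 × 12.2 = 0.91078
(3) 2.98 × 0.289 × 1.04 = 0.89567
(4) 12 × 82.4 × 0.000885 = 0.87509
Highest is cycle (1) at 0.9496 (≤1, no arbitrage).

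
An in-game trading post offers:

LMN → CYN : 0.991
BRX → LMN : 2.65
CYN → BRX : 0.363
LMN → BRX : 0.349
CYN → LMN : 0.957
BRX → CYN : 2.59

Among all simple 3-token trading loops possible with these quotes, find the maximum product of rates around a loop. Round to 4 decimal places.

CYN→BRX→LMN→CYN: 0.363 × 2.65 × 0.991 = 0.95329
CYN→LMN→BRX→CYN: 0.957 × 0.349 × 2.59 = 0.86504
Maximum is CYN→BRX→LMN→CYN at 0.9533; no arbitrage — every cycle loses value.

0.9533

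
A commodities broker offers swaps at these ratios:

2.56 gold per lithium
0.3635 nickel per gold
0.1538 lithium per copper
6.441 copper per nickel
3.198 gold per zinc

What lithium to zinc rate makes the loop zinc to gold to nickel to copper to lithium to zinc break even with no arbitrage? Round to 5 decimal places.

Known legs of the cycle: 3.198 × 0.3635 × 6.441 × 0.1538 = 1.1515757456034
For no arbitrage the full-cycle product must be 1, so the missing rate is 1 / 1.1515757456034 ≈ 0.8683754.

0.86838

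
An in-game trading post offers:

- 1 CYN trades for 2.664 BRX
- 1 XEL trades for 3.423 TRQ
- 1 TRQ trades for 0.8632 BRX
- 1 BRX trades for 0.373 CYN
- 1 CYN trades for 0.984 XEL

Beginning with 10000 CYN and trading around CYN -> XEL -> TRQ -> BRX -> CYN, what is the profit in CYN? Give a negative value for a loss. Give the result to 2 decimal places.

10000 CYN × 0.984 = 9840 XEL
9840 XEL × 3.423 = 33682.32 TRQ
33682.32 TRQ × 0.8632 = 29074.578624 BRX
29074.578624 BRX × 0.373 = 10844.817826752 CYN
Net change: 10844.817826752 − 10000 = 844.817826752 CYN

844.82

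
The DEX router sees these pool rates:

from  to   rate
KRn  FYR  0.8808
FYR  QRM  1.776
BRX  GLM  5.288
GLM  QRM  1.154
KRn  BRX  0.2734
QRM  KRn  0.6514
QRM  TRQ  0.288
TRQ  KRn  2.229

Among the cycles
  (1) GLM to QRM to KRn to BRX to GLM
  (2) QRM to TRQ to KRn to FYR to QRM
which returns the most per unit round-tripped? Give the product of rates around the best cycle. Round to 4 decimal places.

1.0868

(1) 1.154 × 0.6514 × 0.2734 × 5.288 = 1.08678
(2) 0.288 × 2.229 × 0.8808 × 1.776 = 1.00421
Highest is cycle (1) at 1.0868 (>1, arbitrage).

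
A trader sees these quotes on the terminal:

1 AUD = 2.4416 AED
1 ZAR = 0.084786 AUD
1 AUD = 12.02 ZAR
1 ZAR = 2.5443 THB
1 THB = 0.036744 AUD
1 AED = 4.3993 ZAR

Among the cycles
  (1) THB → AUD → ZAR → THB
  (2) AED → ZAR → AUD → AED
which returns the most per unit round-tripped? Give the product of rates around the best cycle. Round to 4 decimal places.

(1) 0.036744 × 12.02 × 2.5443 = 1.12372
(2) 4.3993 × 0.084786 × 2.4416 = 0.91071
Highest is cycle (1) at 1.1237 (>1, arbitrage).

1.1237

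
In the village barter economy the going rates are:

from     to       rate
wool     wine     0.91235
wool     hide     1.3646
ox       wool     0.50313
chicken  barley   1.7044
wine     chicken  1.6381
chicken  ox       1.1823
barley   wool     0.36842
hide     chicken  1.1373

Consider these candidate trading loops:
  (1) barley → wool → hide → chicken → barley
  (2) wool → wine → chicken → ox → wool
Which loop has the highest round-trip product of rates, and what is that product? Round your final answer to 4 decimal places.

(1) 0.36842 × 1.3646 × 1.1373 × 1.7044 = 0.97453
(2) 0.91235 × 1.6381 × 1.1823 × 0.50313 = 0.88902
Highest is cycle (1) at 0.9745 (≤1, no arbitrage).

0.9745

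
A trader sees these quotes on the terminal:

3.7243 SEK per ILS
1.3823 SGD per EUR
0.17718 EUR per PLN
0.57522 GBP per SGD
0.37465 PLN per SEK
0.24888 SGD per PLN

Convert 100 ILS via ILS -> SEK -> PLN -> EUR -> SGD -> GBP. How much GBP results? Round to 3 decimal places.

19.657

100 ILS × 3.7243 = 372.43 SEK
372.43 SEK × 0.37465 = 139.5308995 PLN
139.5308995 PLN × 0.17718 = 24.72208477341 EUR
24.72208477341 EUR × 1.3823 = 34.173337782284643 SGD
34.173337782284643 SGD × 0.57522 = 19.65718735912577234646 GBP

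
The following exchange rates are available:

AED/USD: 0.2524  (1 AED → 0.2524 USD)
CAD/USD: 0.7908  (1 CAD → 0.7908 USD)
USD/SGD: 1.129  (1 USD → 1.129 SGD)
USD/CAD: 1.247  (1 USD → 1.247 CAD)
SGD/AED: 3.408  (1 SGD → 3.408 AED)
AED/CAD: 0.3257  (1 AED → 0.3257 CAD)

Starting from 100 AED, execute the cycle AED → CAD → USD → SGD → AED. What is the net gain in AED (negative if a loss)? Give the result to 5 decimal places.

100 AED × 0.3257 = 32.57 CAD
32.57 CAD × 0.7908 = 25.756356 USD
25.756356 USD × 1.129 = 29.078925924 SGD
29.078925924 SGD × 3.408 = 99.100979548992 AED
Net change: 99.100979548992 − 100 = -0.899020451008 AED

-0.89902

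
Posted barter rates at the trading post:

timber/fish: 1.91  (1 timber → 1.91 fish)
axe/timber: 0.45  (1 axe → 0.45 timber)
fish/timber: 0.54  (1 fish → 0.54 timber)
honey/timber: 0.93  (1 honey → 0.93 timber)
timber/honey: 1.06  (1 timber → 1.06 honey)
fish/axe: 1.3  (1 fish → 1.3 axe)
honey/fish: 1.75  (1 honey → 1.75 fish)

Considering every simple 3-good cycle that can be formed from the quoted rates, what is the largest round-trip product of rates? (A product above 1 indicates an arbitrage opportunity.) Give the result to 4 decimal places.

1.1174

axe→timber→fish→axe: 0.45 × 1.91 × 1.3 = 1.11735
timber→honey→fish→timber: 1.06 × 1.75 × 0.54 = 1.00170
Maximum is axe→timber→fish→axe at 1.1174; arbitrage exists.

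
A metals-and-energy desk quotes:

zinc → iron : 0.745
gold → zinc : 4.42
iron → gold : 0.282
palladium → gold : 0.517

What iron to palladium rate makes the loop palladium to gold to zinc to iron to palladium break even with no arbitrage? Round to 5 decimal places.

Known legs of the cycle: 0.517 × 4.42 × 0.745 = 1.7024293
For no arbitrage the full-cycle product must be 1, so the missing rate is 1 / 1.7024293 ≈ 0.5873959.

0.58740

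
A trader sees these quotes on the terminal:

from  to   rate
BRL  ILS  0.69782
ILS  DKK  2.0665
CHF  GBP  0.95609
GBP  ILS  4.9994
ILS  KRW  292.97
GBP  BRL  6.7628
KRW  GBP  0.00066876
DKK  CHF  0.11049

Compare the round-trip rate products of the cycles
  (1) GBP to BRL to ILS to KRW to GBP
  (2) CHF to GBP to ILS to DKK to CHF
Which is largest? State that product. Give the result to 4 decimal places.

(1) 6.7628 × 0.69782 × 292.97 × 0.00066876 = 0.92462
(2) 0.95609 × 4.9994 × 2.0665 × 0.11049 = 1.09138
Highest is cycle (2) at 1.0914 (>1, arbitrage).

1.0914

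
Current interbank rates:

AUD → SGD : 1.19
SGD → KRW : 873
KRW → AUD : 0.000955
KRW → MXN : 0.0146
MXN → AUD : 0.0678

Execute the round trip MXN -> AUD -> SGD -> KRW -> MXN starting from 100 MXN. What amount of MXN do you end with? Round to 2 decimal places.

102.84

100 MXN × 0.0678 = 6.78 AUD
6.78 AUD × 1.19 = 8.0682 SGD
8.0682 SGD × 873 = 7043.5386 KRW
7043.5386 KRW × 0.0146 = 102.83566356 MXN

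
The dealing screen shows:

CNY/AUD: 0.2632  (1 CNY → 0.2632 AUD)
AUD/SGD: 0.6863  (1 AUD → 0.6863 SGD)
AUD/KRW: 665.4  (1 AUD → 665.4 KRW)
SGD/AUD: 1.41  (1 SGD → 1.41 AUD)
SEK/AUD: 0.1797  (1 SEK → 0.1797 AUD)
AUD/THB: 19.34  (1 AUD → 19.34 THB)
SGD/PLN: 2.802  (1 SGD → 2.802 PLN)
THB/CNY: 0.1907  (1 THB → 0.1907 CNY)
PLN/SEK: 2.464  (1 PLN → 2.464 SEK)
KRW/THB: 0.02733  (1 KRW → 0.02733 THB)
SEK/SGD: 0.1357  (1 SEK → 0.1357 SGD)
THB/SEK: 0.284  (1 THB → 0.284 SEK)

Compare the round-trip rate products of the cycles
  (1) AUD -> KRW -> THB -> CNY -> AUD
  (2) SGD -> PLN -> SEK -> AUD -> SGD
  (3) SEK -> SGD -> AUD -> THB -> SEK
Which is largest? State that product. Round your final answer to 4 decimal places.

1.0509

(1) 665.4 × 0.02733 × 0.1907 × 0.2632 = 0.91277
(2) 2.802 × 2.464 × 0.1797 × 0.6863 = 0.85147
(3) 0.1357 × 1.41 × 19.34 × 0.284 = 1.05093
Highest is cycle (3) at 1.0509 (>1, arbitrage).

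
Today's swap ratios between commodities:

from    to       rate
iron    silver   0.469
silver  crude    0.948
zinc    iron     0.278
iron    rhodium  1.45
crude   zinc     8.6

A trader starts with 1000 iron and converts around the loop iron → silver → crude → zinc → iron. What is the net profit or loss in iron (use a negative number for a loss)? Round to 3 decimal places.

62.978

1000 iron × 0.469 = 469 silver
469 silver × 0.948 = 444.612 crude
444.612 crude × 8.6 = 3823.6632 zinc
3823.6632 zinc × 0.278 = 1062.9783696 iron
Net change: 1062.9783696 − 1000 = 62.9783696 iron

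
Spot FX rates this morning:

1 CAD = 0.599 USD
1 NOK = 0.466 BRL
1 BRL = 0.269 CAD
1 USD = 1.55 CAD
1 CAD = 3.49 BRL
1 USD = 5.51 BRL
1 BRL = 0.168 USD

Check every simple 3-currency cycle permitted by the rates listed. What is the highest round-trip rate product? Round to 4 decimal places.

BRL→USD→CAD→BRL: 0.168 × 1.55 × 3.49 = 0.90880
BRL→CAD→USD→BRL: 0.269 × 0.599 × 5.51 = 0.88783
Maximum is BRL→USD→CAD→BRL at 0.9088; no arbitrage — every cycle loses value.

0.9088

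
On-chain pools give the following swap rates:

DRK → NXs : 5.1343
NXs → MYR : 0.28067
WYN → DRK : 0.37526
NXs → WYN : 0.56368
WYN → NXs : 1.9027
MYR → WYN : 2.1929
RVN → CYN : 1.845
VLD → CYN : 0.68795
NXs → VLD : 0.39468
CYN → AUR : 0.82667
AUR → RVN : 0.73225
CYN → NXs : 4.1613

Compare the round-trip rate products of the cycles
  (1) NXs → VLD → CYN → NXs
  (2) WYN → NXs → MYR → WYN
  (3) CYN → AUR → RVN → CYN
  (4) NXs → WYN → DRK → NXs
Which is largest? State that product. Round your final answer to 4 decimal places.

(1) 0.39468 × 0.68795 × 4.1613 = 1.12988
(2) 1.9027 × 0.28067 × 2.1929 = 1.17108
(3) 0.82667 × 0.73225 × 1.845 = 1.11683
(4) 0.56368 × 0.37526 × 5.1343 = 1.08604
Highest is cycle (2) at 1.1711 (>1, arbitrage).

1.1711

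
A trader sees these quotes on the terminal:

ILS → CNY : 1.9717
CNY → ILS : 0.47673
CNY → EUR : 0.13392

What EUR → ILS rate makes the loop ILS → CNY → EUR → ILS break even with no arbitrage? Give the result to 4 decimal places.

3.7872

Known legs of the cycle: 1.9717 × 0.13392 = 0.264050064
For no arbitrage the full-cycle product must be 1, so the missing rate is 1 / 0.264050064 ≈ 3.787161.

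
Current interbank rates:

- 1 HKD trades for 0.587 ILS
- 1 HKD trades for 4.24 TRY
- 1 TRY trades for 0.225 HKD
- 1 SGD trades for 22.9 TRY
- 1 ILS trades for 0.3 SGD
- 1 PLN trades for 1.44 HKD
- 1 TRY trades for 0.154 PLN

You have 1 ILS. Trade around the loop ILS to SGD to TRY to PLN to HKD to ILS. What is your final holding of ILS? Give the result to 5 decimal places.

1 ILS × 0.3 = 0.3 SGD
0.3 SGD × 22.9 = 6.87 TRY
6.87 TRY × 0.154 = 1.05798 PLN
1.05798 PLN × 1.44 = 1.5234912 HKD
1.5234912 HKD × 0.587 = 0.8942893344 ILS

0.89429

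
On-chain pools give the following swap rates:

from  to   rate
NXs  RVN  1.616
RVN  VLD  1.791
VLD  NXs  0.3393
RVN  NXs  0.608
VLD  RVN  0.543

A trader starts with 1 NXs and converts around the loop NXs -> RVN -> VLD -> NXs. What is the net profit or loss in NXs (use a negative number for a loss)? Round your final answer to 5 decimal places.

-0.01798

1 NXs × 1.616 = 1.616 RVN
1.616 RVN × 1.791 = 2.894256 VLD
2.894256 VLD × 0.3393 = 0.9820210608 NXs
Net change: 0.9820210608 − 1 = -0.0179789392 NXs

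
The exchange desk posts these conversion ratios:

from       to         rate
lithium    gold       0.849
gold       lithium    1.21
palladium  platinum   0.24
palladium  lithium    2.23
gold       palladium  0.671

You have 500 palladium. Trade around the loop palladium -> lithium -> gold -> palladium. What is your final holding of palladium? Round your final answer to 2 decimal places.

500 palladium × 2.23 = 1115 lithium
1115 lithium × 0.849 = 946.635 gold
946.635 gold × 0.671 = 635.192085 palladium

635.19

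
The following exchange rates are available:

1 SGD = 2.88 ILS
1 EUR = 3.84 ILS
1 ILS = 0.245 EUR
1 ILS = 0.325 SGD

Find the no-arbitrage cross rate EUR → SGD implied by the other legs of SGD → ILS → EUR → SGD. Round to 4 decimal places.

Known legs of the cycle: 2.88 × 0.245 = 0.7056
For no arbitrage the full-cycle product must be 1, so the missing rate is 1 / 0.7056 ≈ 1.417234.

1.4172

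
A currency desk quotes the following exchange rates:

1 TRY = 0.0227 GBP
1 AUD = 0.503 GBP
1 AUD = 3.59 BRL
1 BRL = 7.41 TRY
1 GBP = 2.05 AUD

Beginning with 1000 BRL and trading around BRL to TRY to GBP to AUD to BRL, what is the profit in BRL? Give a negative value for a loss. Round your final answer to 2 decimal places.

1000 BRL × 7.41 = 7410 TRY
7410 TRY × 0.0227 = 168.207 GBP
168.207 GBP × 2.05 = 344.82435 AUD
344.82435 AUD × 3.59 = 1237.9194165 BRL
Net change: 1237.9194165 − 1000 = 237.9194165 BRL

237.92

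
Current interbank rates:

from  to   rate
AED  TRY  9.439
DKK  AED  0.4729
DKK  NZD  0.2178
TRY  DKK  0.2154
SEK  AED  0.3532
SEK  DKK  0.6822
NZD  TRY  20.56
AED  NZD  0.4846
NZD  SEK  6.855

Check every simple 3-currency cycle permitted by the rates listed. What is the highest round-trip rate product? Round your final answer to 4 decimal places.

1.1733

SEK→AED→NZD→SEK: 0.3532 × 0.4846 × 6.855 = 1.17331
DKK→NZD→SEK→DKK: 0.2178 × 6.855 × 0.6822 = 1.01854
DKK→NZD→TRY→DKK: 0.2178 × 20.56 × 0.2154 = 0.96455
DKK→AED→TRY→DKK: 0.4729 × 9.439 × 0.2154 = 0.96148
Maximum is SEK→AED→NZD→SEK at 1.1733; arbitrage exists.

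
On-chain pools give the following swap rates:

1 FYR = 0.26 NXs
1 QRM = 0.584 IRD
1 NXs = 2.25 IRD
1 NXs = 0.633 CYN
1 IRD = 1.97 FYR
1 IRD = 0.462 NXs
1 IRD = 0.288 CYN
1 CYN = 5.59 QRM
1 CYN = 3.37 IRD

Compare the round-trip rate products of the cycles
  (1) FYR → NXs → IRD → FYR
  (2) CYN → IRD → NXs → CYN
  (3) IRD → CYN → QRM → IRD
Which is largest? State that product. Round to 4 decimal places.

(1) 0.26 × 2.25 × 1.97 = 1.15245
(2) 3.37 × 0.462 × 0.633 = 0.98554
(3) 0.288 × 5.59 × 0.584 = 0.94019
Highest is cycle (1) at 1.1525 (>1, arbitrage).

1.1525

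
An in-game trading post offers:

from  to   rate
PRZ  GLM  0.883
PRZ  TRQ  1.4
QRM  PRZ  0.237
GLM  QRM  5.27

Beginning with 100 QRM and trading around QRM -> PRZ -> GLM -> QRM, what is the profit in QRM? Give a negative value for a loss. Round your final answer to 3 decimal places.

10.286

100 QRM × 0.237 = 23.7 PRZ
23.7 PRZ × 0.883 = 20.9271 GLM
20.9271 GLM × 5.27 = 110.285817 QRM
Net change: 110.285817 − 100 = 10.285817 QRM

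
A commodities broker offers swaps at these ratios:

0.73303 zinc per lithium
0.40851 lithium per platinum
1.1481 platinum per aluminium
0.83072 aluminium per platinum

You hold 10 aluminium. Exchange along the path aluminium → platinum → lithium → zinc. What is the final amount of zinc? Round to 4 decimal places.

3.4380

10 aluminium × 1.1481 = 11.481 platinum
11.481 platinum × 0.40851 = 4.69010331 lithium
4.69010331 lithium × 0.73303 = 3.4379864293293 zinc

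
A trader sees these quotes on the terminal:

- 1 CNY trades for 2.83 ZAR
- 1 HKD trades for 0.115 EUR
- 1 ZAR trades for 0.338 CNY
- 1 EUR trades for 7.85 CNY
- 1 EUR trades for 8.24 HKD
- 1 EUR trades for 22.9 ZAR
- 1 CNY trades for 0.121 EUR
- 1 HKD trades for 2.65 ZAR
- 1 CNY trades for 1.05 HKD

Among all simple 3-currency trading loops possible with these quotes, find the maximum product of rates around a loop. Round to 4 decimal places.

HKD→EUR→CNY→HKD: 0.115 × 7.85 × 1.05 = 0.94789
ZAR→CNY→HKD→ZAR: 0.338 × 1.05 × 2.65 = 0.94049
ZAR→CNY→EUR→ZAR: 0.338 × 0.121 × 22.9 = 0.93656
Maximum is HKD→EUR→CNY→HKD at 0.9479; no arbitrage — every cycle loses value.

0.9479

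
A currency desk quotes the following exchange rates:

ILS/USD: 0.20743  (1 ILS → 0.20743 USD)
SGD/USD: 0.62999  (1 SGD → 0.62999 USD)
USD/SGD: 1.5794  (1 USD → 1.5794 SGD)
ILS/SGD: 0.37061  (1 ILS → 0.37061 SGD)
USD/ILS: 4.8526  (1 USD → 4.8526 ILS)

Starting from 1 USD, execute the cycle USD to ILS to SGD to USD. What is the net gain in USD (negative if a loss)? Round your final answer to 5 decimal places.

1 USD × 4.8526 = 4.8526 ILS
4.8526 ILS × 0.37061 = 1.798422086 SGD
1.798422086 SGD × 0.62999 = 1.13298792995914 USD
Net change: 1.13298792995914 − 1 = 0.13298792995914 USD

0.13299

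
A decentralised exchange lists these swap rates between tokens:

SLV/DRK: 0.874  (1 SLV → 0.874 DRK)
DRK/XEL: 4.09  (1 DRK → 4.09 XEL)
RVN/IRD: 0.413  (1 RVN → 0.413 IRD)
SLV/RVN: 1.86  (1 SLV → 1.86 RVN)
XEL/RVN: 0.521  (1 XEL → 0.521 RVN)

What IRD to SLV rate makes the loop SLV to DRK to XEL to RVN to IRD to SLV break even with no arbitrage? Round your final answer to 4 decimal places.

Known legs of the cycle: 0.874 × 4.09 × 0.521 × 0.413 = 0.76917031618
For no arbitrage the full-cycle product must be 1, so the missing rate is 1 / 0.76917031618 ≈ 1.300102.

1.3001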